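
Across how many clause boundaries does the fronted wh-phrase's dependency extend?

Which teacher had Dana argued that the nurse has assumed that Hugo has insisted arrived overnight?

3

"which teacher" is extracted from the subject of "arrived".
Boundaries crossed, outermost first: [that], [that], [Ø] — 3 in total.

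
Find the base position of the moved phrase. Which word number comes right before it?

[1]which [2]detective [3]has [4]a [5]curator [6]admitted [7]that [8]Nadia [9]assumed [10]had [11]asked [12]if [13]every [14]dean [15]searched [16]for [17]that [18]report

The displaced element is "which detective" (word 2).
It is linked across 2 clause boundaries (that → Ø).
It functions as the subject of "asked", so the gap sits immediately after word 9 ("assumed").
Base order: A curator has admitted that Nadia assumed which detective had asked if every dean searched for that report.

9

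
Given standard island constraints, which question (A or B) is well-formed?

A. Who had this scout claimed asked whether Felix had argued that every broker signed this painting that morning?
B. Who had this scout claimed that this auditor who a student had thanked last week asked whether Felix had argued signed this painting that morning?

In B, the wh-phrase is extracted from inside a wh-island (introduced by "whether"), which blocks movement.
In A, the extraction path crosses only that-complement boundaries, which are transparent.
So A is grammatical.

A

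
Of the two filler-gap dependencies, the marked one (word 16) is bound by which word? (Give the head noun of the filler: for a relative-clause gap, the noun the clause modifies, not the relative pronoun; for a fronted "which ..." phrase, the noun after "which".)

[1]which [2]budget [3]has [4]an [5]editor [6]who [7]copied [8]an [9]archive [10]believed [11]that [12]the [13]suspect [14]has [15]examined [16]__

The marked gap is the direct object of "examined".
Its filler is the fronted wh-phrase "which budget", at word 2.
(The other dependency links word 5 to a gap after word 6.)

2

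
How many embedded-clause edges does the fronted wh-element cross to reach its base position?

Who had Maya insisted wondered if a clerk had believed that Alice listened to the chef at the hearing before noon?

"who" is extracted from the subject of "wondered".
Boundaries crossed, outermost first: [Ø] — 1 in total.

1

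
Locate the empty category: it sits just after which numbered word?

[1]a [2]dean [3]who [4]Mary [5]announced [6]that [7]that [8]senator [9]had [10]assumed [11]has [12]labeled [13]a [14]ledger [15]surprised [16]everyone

The displaced element is "a dean" (word 2).
It is linked across 2 clause boundaries (that → Ø).
It functions as the subject of "labeled", so the gap sits immediately after word 10 ("assumed").
Base order: Mary announced that that senator had assumed a dean has labeled a ledger.

10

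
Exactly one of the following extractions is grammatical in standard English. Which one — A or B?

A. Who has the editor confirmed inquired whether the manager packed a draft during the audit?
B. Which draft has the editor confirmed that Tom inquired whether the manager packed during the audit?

In B, the wh-phrase is extracted from inside a wh-island (introduced by "whether"), which blocks movement.
In A, the extraction path crosses only that-complement boundaries, which are transparent.
So A is grammatical.

A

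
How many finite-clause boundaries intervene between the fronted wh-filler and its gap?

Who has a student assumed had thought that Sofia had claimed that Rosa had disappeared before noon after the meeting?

"who" is extracted from the subject of "thought".
Boundaries crossed, outermost first: [Ø] — 1 in total.

1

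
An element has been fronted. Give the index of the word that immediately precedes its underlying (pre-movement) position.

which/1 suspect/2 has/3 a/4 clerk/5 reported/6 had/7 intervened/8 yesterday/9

The displaced element is "which suspect" (word 2).
It is linked across 1 clause boundary (Ø).
It functions as the subject of "intervened", so the gap sits immediately after word 6 ("reported").
Base order: A clerk has reported that which suspect had intervened yesterday.

6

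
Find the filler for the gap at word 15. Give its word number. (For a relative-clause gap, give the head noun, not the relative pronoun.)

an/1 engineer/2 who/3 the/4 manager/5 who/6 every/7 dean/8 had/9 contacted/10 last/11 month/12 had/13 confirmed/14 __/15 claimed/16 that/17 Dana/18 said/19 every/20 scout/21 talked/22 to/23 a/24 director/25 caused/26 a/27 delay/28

2

The gap at 15 is the subject of "claimed", inside a relative clause.
The relative pronoun is "who" (word 3); it is bound by the head noun immediately before it.
Its filler is the head noun "engineer", at word 2.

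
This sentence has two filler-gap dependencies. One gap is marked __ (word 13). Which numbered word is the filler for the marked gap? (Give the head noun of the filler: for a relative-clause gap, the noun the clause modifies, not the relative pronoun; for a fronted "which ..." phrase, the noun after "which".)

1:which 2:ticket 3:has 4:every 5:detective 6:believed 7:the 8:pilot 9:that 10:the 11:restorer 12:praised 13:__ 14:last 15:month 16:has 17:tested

The marked gap is inside the relative clause, the direct object of "praised".
Its filler is the head noun "pilot" (via "that"), at word 8.
(The other dependency links word 2 to a gap after word 17.)

8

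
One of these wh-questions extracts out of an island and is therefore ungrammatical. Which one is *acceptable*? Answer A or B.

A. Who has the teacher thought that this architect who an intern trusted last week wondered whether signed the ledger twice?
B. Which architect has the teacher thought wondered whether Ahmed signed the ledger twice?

B

In A, the wh-phrase is extracted from inside a wh-island (introduced by "whether"), which blocks movement.
In B, the extraction path crosses only that-complement boundaries, which are transparent.
So B is grammatical.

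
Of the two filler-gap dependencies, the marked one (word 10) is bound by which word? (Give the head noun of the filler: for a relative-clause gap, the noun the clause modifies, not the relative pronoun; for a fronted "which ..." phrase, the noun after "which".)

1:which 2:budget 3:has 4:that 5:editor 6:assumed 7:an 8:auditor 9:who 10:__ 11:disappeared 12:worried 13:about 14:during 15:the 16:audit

The marked gap is inside the relative clause, the subject of "disappeared".
Its filler is the head noun "auditor" (via "who"), at word 8.
(The other dependency links word 2 to a gap after word 13.)

8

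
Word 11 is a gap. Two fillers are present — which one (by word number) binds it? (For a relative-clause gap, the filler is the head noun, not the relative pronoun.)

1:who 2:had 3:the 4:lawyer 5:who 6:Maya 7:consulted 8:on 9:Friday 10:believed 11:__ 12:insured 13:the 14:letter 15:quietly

1

The marked gap is the subject of "insured".
Its filler is the fronted wh-phrase "who", at word 1.
(The other dependency links word 4 to a gap after word 7.)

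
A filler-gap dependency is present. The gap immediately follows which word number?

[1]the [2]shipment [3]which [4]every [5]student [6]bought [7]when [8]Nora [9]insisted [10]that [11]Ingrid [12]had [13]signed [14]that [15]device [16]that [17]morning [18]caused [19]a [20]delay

The displaced element is "the shipment" (word 2).
It functions as the direct object of "bought", so the gap sits immediately after word 6 ("bought").
Base order: Every student bought the shipment when Nora insisted that Ingrid had signed that device that morning.

6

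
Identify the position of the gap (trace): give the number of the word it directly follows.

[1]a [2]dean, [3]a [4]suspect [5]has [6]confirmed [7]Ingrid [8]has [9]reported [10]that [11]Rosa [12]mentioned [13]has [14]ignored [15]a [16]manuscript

The displaced element is "a dean" (word 2).
It is linked across 3 clause boundaries (Ø → that → Ø).
It functions as the subject of "ignored", so the gap sits immediately after word 12 ("mentioned").
Base order: A suspect has confirmed Ingrid has reported that Rosa mentioned that a dean has ignored a manuscript.

12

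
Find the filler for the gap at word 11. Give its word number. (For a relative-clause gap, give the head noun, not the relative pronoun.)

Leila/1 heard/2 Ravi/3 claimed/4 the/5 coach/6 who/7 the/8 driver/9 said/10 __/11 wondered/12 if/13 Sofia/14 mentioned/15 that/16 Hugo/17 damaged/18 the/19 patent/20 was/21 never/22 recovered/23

6

The gap at 11 is the subject of "wondered", inside a relative clause.
The relative pronoun is "who" (word 7); it is bound by the head noun immediately before it.
Its filler is the head noun "coach", at word 6.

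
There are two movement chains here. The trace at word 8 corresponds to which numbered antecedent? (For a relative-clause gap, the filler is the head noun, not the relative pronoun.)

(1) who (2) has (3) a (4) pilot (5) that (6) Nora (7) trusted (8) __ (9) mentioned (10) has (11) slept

The marked gap is inside the relative clause, the direct object of "trusted".
Its filler is the head noun "pilot" (via "that"), at word 4.
(The other dependency links word 1 to a gap after word 9.)

4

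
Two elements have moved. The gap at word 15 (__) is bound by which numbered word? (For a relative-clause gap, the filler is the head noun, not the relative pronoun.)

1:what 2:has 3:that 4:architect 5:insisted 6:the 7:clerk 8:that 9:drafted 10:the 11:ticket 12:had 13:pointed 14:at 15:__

The marked gap is the object of the preposition "at" of "pointed".
Its filler is the fronted wh-phrase "what", at word 1.
(The other dependency links word 7 to a gap after word 8.)

1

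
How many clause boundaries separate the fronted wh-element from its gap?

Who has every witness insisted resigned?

1

"who" is extracted from the subject of "resigned".
Boundaries crossed, outermost first: [Ø] — 1 in total.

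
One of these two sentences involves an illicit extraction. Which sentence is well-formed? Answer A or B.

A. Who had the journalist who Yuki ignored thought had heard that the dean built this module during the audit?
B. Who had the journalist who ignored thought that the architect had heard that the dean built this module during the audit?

In B, the wh-phrase is extracted from inside a complex-NP island (relative clause) (introduced by "who"), which blocks movement.
In A, the extraction path crosses only that-complement boundaries, which are transparent.
So A is grammatical.

A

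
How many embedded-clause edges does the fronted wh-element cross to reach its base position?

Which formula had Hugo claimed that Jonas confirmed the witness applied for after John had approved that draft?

2

"which formula" is extracted from the PP object of "applied".
Boundaries crossed, outermost first: [that], [Ø] — 2 in total.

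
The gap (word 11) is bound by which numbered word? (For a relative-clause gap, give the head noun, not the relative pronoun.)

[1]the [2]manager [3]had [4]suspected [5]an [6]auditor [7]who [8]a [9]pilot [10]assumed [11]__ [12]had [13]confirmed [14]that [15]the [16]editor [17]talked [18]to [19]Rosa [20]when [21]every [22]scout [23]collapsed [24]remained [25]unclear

The gap at 11 is the subject of "confirmed", inside a relative clause.
The relative pronoun is "who" (word 7); it is bound by the head noun immediately before it.
Its filler is the head noun "auditor", at word 6.

6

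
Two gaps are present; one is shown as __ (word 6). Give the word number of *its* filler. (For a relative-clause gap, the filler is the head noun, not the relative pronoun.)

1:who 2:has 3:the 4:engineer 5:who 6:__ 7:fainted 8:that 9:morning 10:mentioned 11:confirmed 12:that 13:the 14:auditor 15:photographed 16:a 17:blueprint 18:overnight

4

The marked gap is inside the relative clause, the subject of "fainted".
Its filler is the head noun "engineer" (via "who"), at word 4.
(The other dependency links word 1 to a gap after word 10.)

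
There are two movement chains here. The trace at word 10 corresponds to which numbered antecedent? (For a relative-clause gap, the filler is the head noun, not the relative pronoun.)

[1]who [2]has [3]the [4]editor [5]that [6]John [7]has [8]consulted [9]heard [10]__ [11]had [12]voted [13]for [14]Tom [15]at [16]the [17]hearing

The marked gap is the subject of "voted".
Its filler is the fronted wh-phrase "who", at word 1.
(The other dependency links word 4 to a gap after word 8.)

1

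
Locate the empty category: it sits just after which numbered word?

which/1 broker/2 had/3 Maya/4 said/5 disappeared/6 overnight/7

The displaced element is "which broker" (word 2).
It is linked across 1 clause boundary (Ø).
It functions as the subject of "disappeared", so the gap sits immediately after word 5 ("said").
Base order: Maya had said that which broker disappeared overnight.

5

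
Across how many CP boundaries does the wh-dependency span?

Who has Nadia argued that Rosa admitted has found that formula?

"who" is extracted from the subject of "found".
Boundaries crossed, outermost first: [that], [Ø] — 2 in total.

2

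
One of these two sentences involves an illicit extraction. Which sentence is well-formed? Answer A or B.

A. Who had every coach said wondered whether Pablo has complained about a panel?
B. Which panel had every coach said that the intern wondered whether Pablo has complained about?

A

In B, the wh-phrase is extracted from inside a wh-island (introduced by "whether"), which blocks movement.
In A, the extraction path crosses only that-complement boundaries, which are transparent.
So A is grammatical.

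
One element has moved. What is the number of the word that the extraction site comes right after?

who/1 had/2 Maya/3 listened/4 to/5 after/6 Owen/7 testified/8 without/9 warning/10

5

The displaced element is "who" (word 1).
It functions as the object of the preposition "to" of "listened", so the gap sits immediately after word 5 ("to").
Base order: Maya had listened to who after Owen testified without warning.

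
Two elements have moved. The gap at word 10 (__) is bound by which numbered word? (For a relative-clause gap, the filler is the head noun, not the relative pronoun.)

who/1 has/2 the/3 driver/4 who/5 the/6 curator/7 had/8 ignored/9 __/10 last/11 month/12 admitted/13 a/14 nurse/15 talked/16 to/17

The marked gap is inside the relative clause, the direct object of "ignored".
Its filler is the head noun "driver" (via "who"), at word 4.
(The other dependency links word 1 to a gap after word 17.)

4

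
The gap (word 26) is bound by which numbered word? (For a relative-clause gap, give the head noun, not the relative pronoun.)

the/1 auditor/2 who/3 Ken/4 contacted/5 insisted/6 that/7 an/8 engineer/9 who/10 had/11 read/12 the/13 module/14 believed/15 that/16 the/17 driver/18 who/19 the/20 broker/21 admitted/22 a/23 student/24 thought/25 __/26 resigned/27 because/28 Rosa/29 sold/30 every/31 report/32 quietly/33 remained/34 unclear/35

The gap at 26 is the subject of "resigned", inside a relative clause.
The relative pronoun is "who" (word 19); it is bound by the head noun immediately before it.
Its filler is the head noun "driver", at word 18.

18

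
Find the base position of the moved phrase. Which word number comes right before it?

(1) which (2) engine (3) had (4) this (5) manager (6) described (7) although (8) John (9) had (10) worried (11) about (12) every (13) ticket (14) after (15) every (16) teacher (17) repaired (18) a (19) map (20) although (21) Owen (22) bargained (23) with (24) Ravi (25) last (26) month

6

The displaced element is "which engine" (word 2).
It functions as the direct object of "described", so the gap sits immediately after word 6 ("described").
Base order: This manager had described which engine although John had worried about every ticket after every teacher repaired a map although Owen bargained with Ravi last month.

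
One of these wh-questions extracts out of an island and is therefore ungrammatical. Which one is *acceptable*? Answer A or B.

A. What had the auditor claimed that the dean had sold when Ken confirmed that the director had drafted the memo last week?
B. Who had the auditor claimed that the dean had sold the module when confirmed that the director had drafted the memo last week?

In B, the wh-phrase is extracted from inside an adjunct island (introduced by "when"), which blocks movement.
In A, the extraction path crosses only that-complement boundaries, which are transparent.
So A is grammatical.

A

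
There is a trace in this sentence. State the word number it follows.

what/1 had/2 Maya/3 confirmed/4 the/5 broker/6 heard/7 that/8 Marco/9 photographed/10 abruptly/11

10

The displaced element is "what" (word 1).
It is linked across 2 clause boundaries (Ø → that).
It functions as the direct object of "photographed", so the gap sits immediately after word 10 ("photographed").
Base order: Maya had confirmed the broker heard that Marco photographed what abruptly.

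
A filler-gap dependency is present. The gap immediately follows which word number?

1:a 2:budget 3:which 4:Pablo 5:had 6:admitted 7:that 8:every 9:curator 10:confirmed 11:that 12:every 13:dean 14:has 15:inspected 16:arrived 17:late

15

The displaced element is "a budget" (word 2).
It is linked across 2 clause boundaries (that → that).
It functions as the direct object of "inspected", so the gap sits immediately after word 15 ("inspected").
Base order: Pablo had admitted that every curator confirmed that every dean has inspected a budget.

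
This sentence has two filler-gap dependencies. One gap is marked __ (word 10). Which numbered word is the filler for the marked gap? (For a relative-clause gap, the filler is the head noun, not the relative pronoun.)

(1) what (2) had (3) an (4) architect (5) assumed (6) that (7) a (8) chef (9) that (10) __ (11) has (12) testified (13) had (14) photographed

8

The marked gap is inside the relative clause, the subject of "testified".
Its filler is the head noun "chef" (via "that"), at word 8.
(The other dependency links word 1 to a gap after word 14.)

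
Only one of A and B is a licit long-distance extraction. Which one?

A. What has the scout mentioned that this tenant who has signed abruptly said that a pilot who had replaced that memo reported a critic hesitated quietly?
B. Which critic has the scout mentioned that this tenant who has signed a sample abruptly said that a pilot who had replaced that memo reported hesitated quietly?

In A, the wh-phrase is extracted from inside a complex-NP island (relative clause) (introduced by "who"), which blocks movement.
In B, the extraction path crosses only that-complement boundaries, which are transparent.
So B is grammatical.

B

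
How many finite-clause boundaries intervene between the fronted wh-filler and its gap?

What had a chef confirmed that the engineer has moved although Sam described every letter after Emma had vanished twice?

1

"what" is extracted from the object of "moved".
Boundaries crossed, outermost first: [that] — 1 in total.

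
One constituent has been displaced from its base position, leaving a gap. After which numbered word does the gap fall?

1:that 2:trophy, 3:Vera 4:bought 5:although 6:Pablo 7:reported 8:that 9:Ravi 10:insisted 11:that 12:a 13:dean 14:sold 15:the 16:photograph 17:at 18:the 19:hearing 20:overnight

4

The displaced element is "that trophy" (word 2).
It functions as the direct object of "bought", so the gap sits immediately after word 4 ("bought").
Base order: Vera bought that trophy although Pablo reported that Ravi insisted that a dean sold the photograph at the hearing overnight.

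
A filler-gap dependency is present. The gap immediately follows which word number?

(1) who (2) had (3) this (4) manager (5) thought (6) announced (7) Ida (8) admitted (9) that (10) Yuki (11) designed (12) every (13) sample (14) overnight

The displaced element is "who" (word 1).
It is linked across 1 clause boundary (Ø).
It functions as the subject of "announced", so the gap sits immediately after word 5 ("thought").
Base order: This manager had thought that who announced Ida admitted that Yuki designed every sample overnight.

5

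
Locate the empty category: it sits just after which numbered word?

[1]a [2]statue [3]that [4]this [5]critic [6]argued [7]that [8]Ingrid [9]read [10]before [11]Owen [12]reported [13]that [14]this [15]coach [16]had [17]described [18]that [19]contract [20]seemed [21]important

The displaced element is "a statue" (word 2).
It is linked across 1 clause boundary (that).
It functions as the direct object of "read", so the gap sits immediately after word 9 ("read").
Base order: This critic argued that Ingrid read a statue before Owen reported that this coach had described that contract.

9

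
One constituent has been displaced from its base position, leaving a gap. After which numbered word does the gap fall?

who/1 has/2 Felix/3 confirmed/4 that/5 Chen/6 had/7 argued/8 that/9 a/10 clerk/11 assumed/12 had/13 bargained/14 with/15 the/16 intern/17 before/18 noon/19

12

The displaced element is "who" (word 1).
It is linked across 3 clause boundaries (that → that → Ø).
It functions as the subject of "bargained", so the gap sits immediately after word 12 ("assumed").
Base order: Felix has confirmed that Chen had argued that a clerk assumed who had bargained with the intern before noon.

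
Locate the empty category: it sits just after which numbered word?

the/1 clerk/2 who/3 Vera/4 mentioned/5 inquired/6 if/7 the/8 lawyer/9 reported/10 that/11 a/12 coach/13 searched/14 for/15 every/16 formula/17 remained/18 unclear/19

5

The displaced element is "the clerk" (word 2).
It is linked across 1 clause boundary (Ø).
It functions as the subject of "inquired", so the gap sits immediately after word 5 ("mentioned").
Base order: Vera mentioned that the clerk inquired if the lawyer reported that a coach searched for every formula.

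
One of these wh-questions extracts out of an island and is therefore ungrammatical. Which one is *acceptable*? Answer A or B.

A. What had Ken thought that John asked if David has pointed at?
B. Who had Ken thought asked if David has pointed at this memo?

B

In A, the wh-phrase is extracted from inside a wh-island (introduced by "if"), which blocks movement.
In B, the extraction path crosses only that-complement boundaries, which are transparent.
So B is grammatical.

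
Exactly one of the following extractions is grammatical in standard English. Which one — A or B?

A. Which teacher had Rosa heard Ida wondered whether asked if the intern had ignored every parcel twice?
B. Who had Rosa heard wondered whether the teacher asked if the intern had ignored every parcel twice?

In A, the wh-phrase is extracted from inside a wh-island (introduced by "whether"), which blocks movement.
In B, the extraction path crosses only that-complement boundaries, which are transparent.
So B is grammatical.

B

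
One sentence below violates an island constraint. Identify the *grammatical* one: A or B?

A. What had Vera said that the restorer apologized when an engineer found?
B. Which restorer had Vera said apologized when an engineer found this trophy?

B

In A, the wh-phrase is extracted from inside an adjunct island (introduced by "when"), which blocks movement.
In B, the extraction path crosses only that-complement boundaries, which are transparent.
So B is grammatical.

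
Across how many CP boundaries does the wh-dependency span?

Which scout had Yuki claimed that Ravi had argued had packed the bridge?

"which scout" is extracted from the subject of "packed".
Boundaries crossed, outermost first: [that], [Ø] — 2 in total.

2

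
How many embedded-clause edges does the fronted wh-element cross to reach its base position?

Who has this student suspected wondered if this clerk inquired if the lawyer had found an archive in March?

1

"who" is extracted from the subject of "wondered".
Boundaries crossed, outermost first: [Ø] — 1 in total.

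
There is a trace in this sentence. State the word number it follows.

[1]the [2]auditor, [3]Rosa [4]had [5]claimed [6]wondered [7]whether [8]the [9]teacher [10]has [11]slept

5

The displaced element is "the auditor" (word 2).
It is linked across 1 clause boundary (Ø).
It functions as the subject of "wondered", so the gap sits immediately after word 5 ("claimed").
Base order: Rosa had claimed the auditor wondered whether the teacher has slept.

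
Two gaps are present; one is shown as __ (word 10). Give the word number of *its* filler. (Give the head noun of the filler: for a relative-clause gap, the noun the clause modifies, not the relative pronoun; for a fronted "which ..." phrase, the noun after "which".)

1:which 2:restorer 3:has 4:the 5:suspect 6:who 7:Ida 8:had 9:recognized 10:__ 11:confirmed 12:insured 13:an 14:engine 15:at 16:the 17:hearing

The marked gap is inside the relative clause, the direct object of "recognized".
Its filler is the head noun "suspect" (via "who"), at word 5.
(The other dependency links word 2 to a gap after word 11.)

5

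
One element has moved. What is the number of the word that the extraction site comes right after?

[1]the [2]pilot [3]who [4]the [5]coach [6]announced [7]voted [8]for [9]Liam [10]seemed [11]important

6

The displaced element is "the pilot" (word 2).
It is linked across 1 clause boundary (Ø).
It functions as the subject of "voted", so the gap sits immediately after word 6 ("announced").
Base order: The coach announced that the pilot voted for Liam.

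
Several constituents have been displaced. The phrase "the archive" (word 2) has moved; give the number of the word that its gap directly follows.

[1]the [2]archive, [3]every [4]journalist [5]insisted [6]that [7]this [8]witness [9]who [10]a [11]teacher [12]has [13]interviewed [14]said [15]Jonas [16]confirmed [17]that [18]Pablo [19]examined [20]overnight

The displaced element is "the archive" (word 2).
It is linked across 3 clause boundaries (that → Ø → that).
It functions as the direct object of "examined", so the gap sits immediately after word 19 ("examined").
Base order: Every journalist insisted that this witness who a teacher has interviewed said Jonas confirmed that Pablo examined the archive overnight.

19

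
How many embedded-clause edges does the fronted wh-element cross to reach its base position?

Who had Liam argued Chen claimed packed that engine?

2

"who" is extracted from the subject of "packed".
Boundaries crossed, outermost first: [Ø], [Ø] — 2 in total.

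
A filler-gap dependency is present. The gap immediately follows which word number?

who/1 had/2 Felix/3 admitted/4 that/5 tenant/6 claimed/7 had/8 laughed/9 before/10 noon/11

The displaced element is "who" (word 1).
It is linked across 2 clause boundaries (Ø → Ø).
It functions as the subject of "laughed", so the gap sits immediately after word 7 ("claimed").
Base order: Felix had admitted that tenant claimed who had laughed before noon.

7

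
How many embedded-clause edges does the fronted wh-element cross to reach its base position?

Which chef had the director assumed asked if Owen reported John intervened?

"which chef" is extracted from the subject of "asked".
Boundaries crossed, outermost first: [Ø] — 1 in total.

1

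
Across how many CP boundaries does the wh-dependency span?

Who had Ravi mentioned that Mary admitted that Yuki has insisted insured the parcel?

"who" is extracted from the subject of "insured".
Boundaries crossed, outermost first: [that], [that], [Ø] — 3 in total.

3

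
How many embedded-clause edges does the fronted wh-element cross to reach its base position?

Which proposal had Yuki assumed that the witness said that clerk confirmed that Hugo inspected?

"which proposal" is extracted from the object of "inspected".
Boundaries crossed, outermost first: [that], [Ø], [that] — 3 in total.

3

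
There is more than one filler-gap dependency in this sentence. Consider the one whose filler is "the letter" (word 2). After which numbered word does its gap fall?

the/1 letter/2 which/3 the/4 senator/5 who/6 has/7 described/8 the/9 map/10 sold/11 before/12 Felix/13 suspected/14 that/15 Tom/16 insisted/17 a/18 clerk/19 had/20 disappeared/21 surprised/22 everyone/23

11

The displaced element is "the letter" (word 2).
It functions as the direct object of "sold", so the gap sits immediately after word 11 ("sold").
Base order: The senator who has described the map sold the letter before Felix suspected that Tom insisted a clerk had disappeared.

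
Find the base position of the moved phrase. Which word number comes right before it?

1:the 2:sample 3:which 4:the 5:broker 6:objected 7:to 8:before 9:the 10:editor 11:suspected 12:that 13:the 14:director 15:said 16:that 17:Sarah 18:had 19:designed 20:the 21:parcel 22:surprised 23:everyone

The displaced element is "the sample" (word 2).
It functions as the object of the preposition "to" of "objected", so the gap sits immediately after word 7 ("to").
Base order: The broker objected to the sample before the editor suspected that the director said that Sarah had designed the parcel.

7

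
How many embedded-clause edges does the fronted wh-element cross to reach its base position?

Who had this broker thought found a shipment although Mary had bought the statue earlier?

1

"who" is extracted from the subject of "found".
Boundaries crossed, outermost first: [Ø] — 1 in total.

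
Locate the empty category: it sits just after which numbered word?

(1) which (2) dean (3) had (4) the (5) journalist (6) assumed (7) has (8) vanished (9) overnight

6

The displaced element is "which dean" (word 2).
It is linked across 1 clause boundary (Ø).
It functions as the subject of "vanished", so the gap sits immediately after word 6 ("assumed").
Base order: The journalist had assumed that which dean has vanished overnight.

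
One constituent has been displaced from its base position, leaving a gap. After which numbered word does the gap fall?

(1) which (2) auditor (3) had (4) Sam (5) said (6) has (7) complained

The displaced element is "which auditor" (word 2).
It is linked across 1 clause boundary (Ø).
It functions as the subject of "complained", so the gap sits immediately after word 5 ("said").
Base order: Sam had said that which auditor has complained.

5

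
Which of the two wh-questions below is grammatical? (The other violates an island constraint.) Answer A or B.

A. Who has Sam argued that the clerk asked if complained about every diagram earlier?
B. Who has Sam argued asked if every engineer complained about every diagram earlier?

In A, the wh-phrase is extracted from inside a wh-island (introduced by "if"), which blocks movement.
In B, the extraction path crosses only that-complement boundaries, which are transparent.
So B is grammatical.

B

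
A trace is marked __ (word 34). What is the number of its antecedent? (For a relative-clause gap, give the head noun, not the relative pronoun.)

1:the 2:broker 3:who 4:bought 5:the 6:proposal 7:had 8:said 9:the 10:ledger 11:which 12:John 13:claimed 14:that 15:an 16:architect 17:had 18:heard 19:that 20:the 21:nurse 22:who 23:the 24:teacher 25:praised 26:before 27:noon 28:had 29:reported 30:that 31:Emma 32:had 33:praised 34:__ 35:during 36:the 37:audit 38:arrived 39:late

The gap at 34 is the object of "praised", inside a relative clause.
The relative pronoun is "which" (word 11); it is bound by the head noun immediately before it.
Its filler is the head noun "ledger", at word 10.

10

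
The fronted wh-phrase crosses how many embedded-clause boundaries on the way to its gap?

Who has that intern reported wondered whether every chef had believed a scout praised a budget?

"who" is extracted from the subject of "wondered".
Boundaries crossed, outermost first: [Ø] — 1 in total.

1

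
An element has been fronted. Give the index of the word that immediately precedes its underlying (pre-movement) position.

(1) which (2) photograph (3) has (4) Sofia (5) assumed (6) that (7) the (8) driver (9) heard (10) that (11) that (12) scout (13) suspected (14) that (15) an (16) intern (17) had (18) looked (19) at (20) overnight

The displaced element is "which photograph" (word 2).
It is linked across 3 clause boundaries (that → that → that).
It functions as the object of the preposition "at" of "looked", so the gap sits immediately after word 19 ("at").
Base order: Sofia has assumed that the driver heard that that scout suspected that an intern had looked at which photograph overnight.

19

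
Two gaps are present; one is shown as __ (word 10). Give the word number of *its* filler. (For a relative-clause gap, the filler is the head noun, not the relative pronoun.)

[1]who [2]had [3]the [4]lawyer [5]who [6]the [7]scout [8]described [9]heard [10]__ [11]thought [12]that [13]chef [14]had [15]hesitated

The marked gap is the subject of "thought".
Its filler is the fronted wh-phrase "who", at word 1.
(The other dependency links word 4 to a gap after word 8.)

1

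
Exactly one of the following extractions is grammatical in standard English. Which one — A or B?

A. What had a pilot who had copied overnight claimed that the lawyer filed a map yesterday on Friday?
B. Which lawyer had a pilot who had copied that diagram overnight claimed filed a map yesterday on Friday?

B

In A, the wh-phrase is extracted from inside a complex-NP island (relative clause) (introduced by "who"), which blocks movement.
In B, the extraction path crosses only that-complement boundaries, which are transparent.
So B is grammatical.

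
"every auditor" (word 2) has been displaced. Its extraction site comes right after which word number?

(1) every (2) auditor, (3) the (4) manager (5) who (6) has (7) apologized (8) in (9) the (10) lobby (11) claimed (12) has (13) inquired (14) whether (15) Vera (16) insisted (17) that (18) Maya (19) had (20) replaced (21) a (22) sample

The displaced element is "every auditor" (word 2).
It is linked across 1 clause boundary (Ø).
It functions as the subject of "inquired", so the gap sits immediately after word 11 ("claimed").
Base order: The manager who has apologized in the lobby claimed that every auditor has inquired whether Vera insisted that Maya had replaced a sample.

11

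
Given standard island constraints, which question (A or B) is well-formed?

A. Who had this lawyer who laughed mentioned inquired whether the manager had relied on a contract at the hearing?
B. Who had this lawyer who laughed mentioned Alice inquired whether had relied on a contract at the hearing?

In B, the wh-phrase is extracted from inside a wh-island (introduced by "whether"), which blocks movement.
In A, the extraction path crosses only that-complement boundaries, which are transparent.
So A is grammatical.

A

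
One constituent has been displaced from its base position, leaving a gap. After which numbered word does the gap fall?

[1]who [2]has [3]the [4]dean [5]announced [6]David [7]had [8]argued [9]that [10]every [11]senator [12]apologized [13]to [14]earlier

The displaced element is "who" (word 1).
It is linked across 2 clause boundaries (Ø → that).
It functions as the object of the preposition "to" of "apologized", so the gap sits immediately after word 13 ("to").
Base order: The dean has announced David had argued that every senator apologized to who earlier.

13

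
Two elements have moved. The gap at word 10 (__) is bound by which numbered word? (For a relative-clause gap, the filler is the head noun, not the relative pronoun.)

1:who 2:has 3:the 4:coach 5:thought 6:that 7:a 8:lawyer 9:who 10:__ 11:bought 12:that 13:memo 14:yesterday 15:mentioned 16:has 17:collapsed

The marked gap is inside the relative clause, the subject of "bought".
Its filler is the head noun "lawyer" (via "who"), at word 8.
(The other dependency links word 1 to a gap after word 15.)

8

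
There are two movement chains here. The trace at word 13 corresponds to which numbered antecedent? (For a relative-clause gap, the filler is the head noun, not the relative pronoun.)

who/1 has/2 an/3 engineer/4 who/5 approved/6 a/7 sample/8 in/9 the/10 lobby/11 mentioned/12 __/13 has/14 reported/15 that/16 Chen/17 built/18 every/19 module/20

1

The marked gap is the subject of "reported".
Its filler is the fronted wh-phrase "who", at word 1.
(The other dependency links word 4 to a gap after word 5.)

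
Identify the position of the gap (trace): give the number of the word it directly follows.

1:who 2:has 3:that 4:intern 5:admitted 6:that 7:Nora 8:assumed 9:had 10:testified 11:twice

The displaced element is "who" (word 1).
It is linked across 2 clause boundaries (that → Ø).
It functions as the subject of "testified", so the gap sits immediately after word 8 ("assumed").
Base order: That intern has admitted that Nora assumed that who had testified twice.

8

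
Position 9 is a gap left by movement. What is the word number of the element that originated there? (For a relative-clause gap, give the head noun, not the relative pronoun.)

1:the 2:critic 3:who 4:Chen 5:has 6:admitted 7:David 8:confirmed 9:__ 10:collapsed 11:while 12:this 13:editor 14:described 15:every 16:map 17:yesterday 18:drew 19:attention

2

The gap at 9 is the subject of "collapsed", inside a relative clause.
The relative pronoun is "who" (word 3); it is bound by the head noun immediately before it.
Its filler is the head noun "critic", at word 2.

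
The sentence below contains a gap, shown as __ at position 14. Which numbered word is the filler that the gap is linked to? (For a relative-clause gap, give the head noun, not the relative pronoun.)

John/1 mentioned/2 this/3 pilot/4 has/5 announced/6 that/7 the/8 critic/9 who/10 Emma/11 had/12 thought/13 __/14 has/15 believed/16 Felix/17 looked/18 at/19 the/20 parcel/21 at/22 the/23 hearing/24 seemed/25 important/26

9

The gap at 14 is the subject of "believed", inside a relative clause.
The relative pronoun is "who" (word 10); it is bound by the head noun immediately before it.
Its filler is the head noun "critic", at word 9.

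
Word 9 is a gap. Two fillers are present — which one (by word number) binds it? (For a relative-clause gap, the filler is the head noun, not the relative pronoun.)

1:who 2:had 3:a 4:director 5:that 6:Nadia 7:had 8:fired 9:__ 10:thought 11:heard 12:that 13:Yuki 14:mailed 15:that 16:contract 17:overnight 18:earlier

4

The marked gap is inside the relative clause, the direct object of "fired".
Its filler is the head noun "director" (via "that"), at word 4.
(The other dependency links word 1 to a gap after word 10.)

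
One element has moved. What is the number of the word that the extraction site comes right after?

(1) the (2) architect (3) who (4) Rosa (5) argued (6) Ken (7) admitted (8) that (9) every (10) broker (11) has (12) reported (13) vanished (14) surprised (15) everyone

12

The displaced element is "the architect" (word 2).
It is linked across 3 clause boundaries (Ø → that → Ø).
It functions as the subject of "vanished", so the gap sits immediately after word 12 ("reported").
Base order: Rosa argued Ken admitted that every broker has reported the architect vanished.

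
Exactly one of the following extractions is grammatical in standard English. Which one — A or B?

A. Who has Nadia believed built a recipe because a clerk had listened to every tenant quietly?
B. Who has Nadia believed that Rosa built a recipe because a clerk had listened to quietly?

A

In B, the wh-phrase is extracted from inside an adjunct island (introduced by "because"), which blocks movement.
In A, the extraction path crosses only that-complement boundaries, which are transparent.
So A is grammatical.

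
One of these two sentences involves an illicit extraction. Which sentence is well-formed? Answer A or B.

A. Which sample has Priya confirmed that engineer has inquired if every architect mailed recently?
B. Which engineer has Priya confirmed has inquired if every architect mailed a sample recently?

B

In A, the wh-phrase is extracted from inside a wh-island (introduced by "if"), which blocks movement.
In B, the extraction path crosses only that-complement boundaries, which are transparent.
So B is grammatical.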